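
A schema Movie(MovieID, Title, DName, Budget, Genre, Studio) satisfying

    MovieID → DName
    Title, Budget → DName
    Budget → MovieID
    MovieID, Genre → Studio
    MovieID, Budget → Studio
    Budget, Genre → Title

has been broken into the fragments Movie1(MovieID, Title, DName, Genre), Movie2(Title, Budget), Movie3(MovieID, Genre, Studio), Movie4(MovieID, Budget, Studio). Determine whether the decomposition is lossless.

Chase test. Columns are MovieID, Title, DName, Budget, Genre, Studio; row i has aⱼ where attribute j ∈ Moviei, else bᵢⱼ.
Initial tableau (one row per fragment):
  row 1: a1 a2 a3 b14 a5 b16
  row 2: b21 a2 b23 a4 b25 b26
  row 3: a1 b32 b33 b34 a5 a6
  row 4: a1 b42 b43 a4 b45 a6
Rows 1 and 3 agree on MovieID; apply MovieID→DName and equate their DName entries.
Rows 1 and 4 agree on MovieID; apply MovieID→DName and equate their DName entries.
Rows 2 and 4 agree on Budget; apply Budget→MovieID and equate their MovieID entries.
Rows 1 and 3 agree on MovieID, Genre; apply MovieID, Genre→Studio and equate their Studio entries.
Rows 2 and 4 agree on MovieID, Budget; apply MovieID, Budget→Studio and equate their Studio entries.
Rows 1 and 2 agree on MovieID; apply MovieID→DName and equate their DName entries.
No row becomes fully distinguished — the join is lossy.

No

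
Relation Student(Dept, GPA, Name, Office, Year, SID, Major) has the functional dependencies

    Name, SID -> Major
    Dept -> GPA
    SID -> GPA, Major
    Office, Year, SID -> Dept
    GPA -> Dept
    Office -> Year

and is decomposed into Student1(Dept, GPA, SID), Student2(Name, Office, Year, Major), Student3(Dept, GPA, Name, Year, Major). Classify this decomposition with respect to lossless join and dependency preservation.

lossy and not dependency-preserving

Lossless test (chase): applying each FD to every pair of rows produces no changes in the tableau, so no row becomes fully distinguished — the join is lossy.
Dependency preservation: the restricted closure of {Name, SID} across the fragments never reaches {Major}, so Name, SID → Major cannot be enforced without a join — not preserved.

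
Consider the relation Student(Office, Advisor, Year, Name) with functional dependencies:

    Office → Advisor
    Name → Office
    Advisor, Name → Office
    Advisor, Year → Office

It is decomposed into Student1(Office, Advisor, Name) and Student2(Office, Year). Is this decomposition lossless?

Common attributes: Student1 ∩ Student2 = {Office}.
Closure of {Office}: Office → Advisor applies, adding Advisor. So (Office)⁺ = {Office, Advisor}.
The closure contains neither all of Student1 = {Office, Advisor, Name} nor all of Student2 = {Office, Year}, so the common attributes are not a superkey of either fragment. The join is lossy.

No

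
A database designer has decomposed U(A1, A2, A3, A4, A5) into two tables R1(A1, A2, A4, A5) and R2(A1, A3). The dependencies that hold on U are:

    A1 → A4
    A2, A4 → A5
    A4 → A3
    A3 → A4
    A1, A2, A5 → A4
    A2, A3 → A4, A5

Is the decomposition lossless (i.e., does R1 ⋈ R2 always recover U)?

Yes

Common attributes: R1 ∩ R2 = {A1}.
Closure of {A1}: A1 → A4 applies, adding A4; A4 → A3 applies, adding A3. So (A1)⁺ = {A1, A3, A4}.
This closure contains every attribute of R2, so R1 ∩ R2 → R2. The join is lossless.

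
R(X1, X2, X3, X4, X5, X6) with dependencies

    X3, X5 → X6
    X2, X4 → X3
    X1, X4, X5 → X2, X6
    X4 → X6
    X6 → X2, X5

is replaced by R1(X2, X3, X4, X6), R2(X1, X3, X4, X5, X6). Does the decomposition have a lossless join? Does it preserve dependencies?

lossless and dependency-preserving

Lossless test: (X3, X4, X6)⁺ = {X2, X3, X4, X5, X6}, which contains all of one fragment — lossless.
Dependency preservation: X1, X4, X5 → X2, X6; X6 → X2, X5 are not contained in any single fragment, but the restricted closure of each left-hand side across the fragments still reaches the right-hand side; the remaining FDs each lie inside some fragment. All dependencies are preserved.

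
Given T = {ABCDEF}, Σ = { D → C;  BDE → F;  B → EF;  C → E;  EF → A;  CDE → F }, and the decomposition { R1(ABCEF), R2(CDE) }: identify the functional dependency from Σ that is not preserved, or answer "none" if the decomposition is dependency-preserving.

Check CDE → F: no single fragment contains all of {CDEF}, and the restricted closure of {CDE} across the fragments never reaches {F}.
D → C is preserved.
BDE → F is preserved.
B → EF is preserved.
C → E is preserved.
EF → A is preserved.

CDE → F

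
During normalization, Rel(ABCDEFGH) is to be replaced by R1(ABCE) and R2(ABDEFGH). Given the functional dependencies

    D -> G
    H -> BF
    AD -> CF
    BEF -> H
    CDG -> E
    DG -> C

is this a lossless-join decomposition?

No

Common attributes: R1 ∩ R2 = {ABE}.
No dependency enlarges {ABE}, so (ABE)⁺ = {ABE}.
The closure contains neither all of R1 = {ABCE} nor all of R2 = {ABDEFGH}, so the common attributes are not a superkey of either fragment. The join is lossy.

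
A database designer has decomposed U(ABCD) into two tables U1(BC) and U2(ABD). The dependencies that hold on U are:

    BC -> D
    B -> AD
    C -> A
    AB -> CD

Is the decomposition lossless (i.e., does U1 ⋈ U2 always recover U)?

Common attributes: U1 ∩ U2 = {B}.
Closure of {B}: B → AD applies, adding AD; AB → CD applies, adding C. So (B)⁺ = {ABCD}.
This closure contains every attribute of U1, so U1 ∩ U2 → U1. The join is lossless.

Yes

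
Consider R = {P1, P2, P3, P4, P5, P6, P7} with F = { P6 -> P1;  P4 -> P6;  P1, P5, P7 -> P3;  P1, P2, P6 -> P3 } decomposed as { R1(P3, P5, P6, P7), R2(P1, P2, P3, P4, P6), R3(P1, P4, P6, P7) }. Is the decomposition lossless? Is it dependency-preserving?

lossy and not dependency-preserving

Lossless test (chase): Rows 1 and 2 agree on P6; apply P6→P1 and equate their P1 entries. No row becomes fully distinguished — the join is lossy.
Dependency preservation: the restricted closure of {P1, P5, P7} across the fragments never reaches {P3}, so P1, P5, P7 → P3 cannot be enforced without a join — not preserved.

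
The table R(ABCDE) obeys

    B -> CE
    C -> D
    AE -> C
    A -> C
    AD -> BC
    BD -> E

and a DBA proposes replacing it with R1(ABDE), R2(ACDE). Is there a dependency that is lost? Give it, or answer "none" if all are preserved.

B -> CE

Check B → CE: no single fragment contains all of {BCE}, and the restricted closure of {B} across the fragments never reaches {CE}.
C → D is preserved.
AE → C is preserved.
A → C is preserved.
AD → BC is preserved.
BD → E is preserved.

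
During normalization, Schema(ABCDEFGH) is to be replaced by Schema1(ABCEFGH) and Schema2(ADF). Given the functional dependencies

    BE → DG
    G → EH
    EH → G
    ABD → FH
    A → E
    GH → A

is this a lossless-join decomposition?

Common attributes: Schema1 ∩ Schema2 = {AF}.
Closure of {AF}: A → E applies, adding E. So (AF)⁺ = {AEF}.
The closure contains neither all of Schema1 = {ABCEFGH} nor all of Schema2 = {ADF}, so the common attributes are not a superkey of either fragment. The join is lossy.

No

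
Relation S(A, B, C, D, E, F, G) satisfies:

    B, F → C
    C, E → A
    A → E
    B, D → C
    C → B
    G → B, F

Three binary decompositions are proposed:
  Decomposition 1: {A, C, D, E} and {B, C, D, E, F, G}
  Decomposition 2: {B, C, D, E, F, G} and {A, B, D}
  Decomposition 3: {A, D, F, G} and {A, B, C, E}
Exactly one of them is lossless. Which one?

Decomposition 1: common = {C, D, E}, closure = {A, B, C, D, E} → lossless.
Decomposition 2: common = {B, D}, closure = {B, C, D} → lossy.
Decomposition 3: common = {A}, closure = {A, E} → lossy.

Decomposition 1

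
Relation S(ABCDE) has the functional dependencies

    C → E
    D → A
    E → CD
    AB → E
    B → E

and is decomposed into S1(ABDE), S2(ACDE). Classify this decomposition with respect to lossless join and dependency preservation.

Lossless test: (ADE)⁺ = {ACDE}, which contains all of one fragment — lossless.
Dependency preservation: every FD's attributes lie within a single fragment, so each can be enforced locally — preserved.

lossless and dependency-preserving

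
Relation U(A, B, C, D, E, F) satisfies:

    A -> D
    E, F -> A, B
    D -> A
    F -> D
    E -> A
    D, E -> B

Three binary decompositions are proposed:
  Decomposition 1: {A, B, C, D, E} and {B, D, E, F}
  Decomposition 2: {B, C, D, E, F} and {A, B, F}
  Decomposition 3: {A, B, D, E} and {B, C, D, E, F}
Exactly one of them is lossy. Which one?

Decomposition 1: common = {B, D, E}, closure = {A, B, D, E} → lossy.
Decomposition 2: common = {B, F}, closure = {A, B, D, F} → lossless.
Decomposition 3: common = {B, D, E}, closure = {A, B, D, E} → lossless.

Decomposition 1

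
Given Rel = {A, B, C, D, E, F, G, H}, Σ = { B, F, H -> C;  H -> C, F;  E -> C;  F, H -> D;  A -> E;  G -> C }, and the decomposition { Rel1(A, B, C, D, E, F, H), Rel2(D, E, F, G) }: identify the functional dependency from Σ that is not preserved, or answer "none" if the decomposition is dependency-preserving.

G -> C

Check G → C: no single fragment contains all of {C, G}, and the restricted closure of {G} across the fragments never reaches {C}.
B, F, H → C is preserved.
H → C, F is preserved.
E → C is preserved.
F, H → D is preserved.
A → E is preserved.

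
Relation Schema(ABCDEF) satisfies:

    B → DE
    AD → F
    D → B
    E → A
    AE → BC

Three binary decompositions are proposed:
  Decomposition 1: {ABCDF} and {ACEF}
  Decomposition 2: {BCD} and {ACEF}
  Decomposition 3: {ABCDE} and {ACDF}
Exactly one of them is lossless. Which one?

Decomposition 3

Decomposition 1: common = {ACF}, closure = {ACF} → lossy.
Decomposition 2: common = {C}, closure = {C} → lossy.
Decomposition 3: common = {ACD}, closure = {ABCDEF} → lossless.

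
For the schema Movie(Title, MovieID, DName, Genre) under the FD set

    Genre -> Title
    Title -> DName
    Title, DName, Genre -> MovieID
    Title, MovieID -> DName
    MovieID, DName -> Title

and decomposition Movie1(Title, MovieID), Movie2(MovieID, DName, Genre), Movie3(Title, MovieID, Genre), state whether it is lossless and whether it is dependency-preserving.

lossless but not dependency-preserving

Lossless test (chase): Rows 2 and 3 agree on Genre; apply Genre→Title and equate their Title entries. Rows 1 and 2 agree on Title; apply Title→DName and equate their DName entries. Rows 1 and 3 agree on Title; apply Title→DName and equate their DName entries. Row 2 is now all distinguished symbols — the join is lossless.
Dependency preservation: the restricted closure of {Title} across the fragments never reaches {DName}, so Title → DName cannot be enforced without a join — not preserved.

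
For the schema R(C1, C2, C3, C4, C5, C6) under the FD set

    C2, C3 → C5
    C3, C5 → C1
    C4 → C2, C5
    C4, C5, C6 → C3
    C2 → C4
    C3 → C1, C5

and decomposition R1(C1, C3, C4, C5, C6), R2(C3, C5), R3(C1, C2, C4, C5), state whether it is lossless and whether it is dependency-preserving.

lossless and dependency-preserving

Lossless test (chase): Rows 1 and 2 agree on C3, C5; apply C3, C5→C1 and equate their C1 entries. Rows 1 and 3 agree on C4; apply C4→C2, C5 and equate their C2, C5 entries. Row 1 is now all distinguished symbols — the join is lossless.
Dependency preservation: C2, C3 → C5 is not contained in any single fragment, but the restricted closure of its left-hand side across the fragments still reaches the right-hand side; the remaining FDs each lie inside some fragment. All dependencies are preserved.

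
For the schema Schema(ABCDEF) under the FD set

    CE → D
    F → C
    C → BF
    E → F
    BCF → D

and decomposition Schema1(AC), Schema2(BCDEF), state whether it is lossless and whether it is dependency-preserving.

Lossless test: (C)⁺ = {BCDF}, which is a superkey of neither fragment — lossy.
Dependency preservation: every FD's attributes lie within a single fragment, so each can be enforced locally — preserved.

lossy but dependency-preserving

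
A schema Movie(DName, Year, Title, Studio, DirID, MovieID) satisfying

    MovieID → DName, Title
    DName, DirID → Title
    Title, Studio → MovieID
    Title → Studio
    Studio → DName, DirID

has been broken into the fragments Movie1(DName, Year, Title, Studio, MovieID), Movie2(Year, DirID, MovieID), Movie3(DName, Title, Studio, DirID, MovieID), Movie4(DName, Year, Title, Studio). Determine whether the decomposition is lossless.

Chase test. Columns are DName, Year, Title, Studio, DirID, MovieID; row i has aⱼ where attribute j ∈ Moviei, else bᵢⱼ.
Initial tableau (one row per fragment):
  row 1: a1 a2 a3 a4 b15 a6
  row 2: b21 a2 b23 b24 a5 a6
  row 3: a1 b32 a3 a4 a5 a6
  row 4: a1 a2 a3 a4 b45 b46
Rows 1 and 2 agree on MovieID; apply MovieID→DName, Title and equate their DName, Title entries.
Rows 1 and 4 agree on Title, Studio; apply Title, Studio→MovieID and equate their MovieID entries.
Rows 1 and 2 agree on Title; apply Title→Studio and equate their Studio entries.
Rows 1 and 2 agree on Studio; apply Studio→DName, DirID and equate their DName, DirID entries.
Rows 1 and 4 agree on Studio; apply Studio→DName, DirID and equate their DName, DirID entries.
Row 1 is now all distinguished symbols — the join is lossless.

Yes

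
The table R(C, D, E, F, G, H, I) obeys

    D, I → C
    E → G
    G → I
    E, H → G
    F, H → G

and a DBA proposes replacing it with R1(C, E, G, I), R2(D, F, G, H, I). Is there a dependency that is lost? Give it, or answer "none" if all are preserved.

Check D, I → C: no single fragment contains all of {C, D, I}, and the restricted closure of {D, I} across the fragments never reaches {C}.
E → G is preserved.
G → I is preserved.
E, H → G is preserved.
F, H → G is preserved.

D, I → C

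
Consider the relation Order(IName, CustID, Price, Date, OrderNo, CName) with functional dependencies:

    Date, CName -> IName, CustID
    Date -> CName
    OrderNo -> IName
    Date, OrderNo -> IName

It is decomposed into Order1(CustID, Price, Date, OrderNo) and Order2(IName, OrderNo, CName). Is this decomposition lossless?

Common attributes: Order1 ∩ Order2 = {OrderNo}.
Closure of {OrderNo}: OrderNo → IName applies, adding IName. So (OrderNo)⁺ = {IName, OrderNo}.
The closure contains neither all of Order1 = {CustID, Price, Date, OrderNo} nor all of Order2 = {IName, OrderNo, CName}, so the common attributes are not a superkey of either fragment. The join is lossy.

No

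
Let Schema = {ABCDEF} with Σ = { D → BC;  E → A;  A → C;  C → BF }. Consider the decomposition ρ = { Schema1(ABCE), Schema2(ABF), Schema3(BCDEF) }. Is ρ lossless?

Chase test. Columns are ABCDEF; row i has aⱼ where attribute j ∈ Schemai, else bᵢⱼ.
Initial tableau (one row per fragment):
  row 1: a1 a2 a3 b14 a5 b16
  row 2: a1 a2 b23 b24 b25 a6
  row 3: b31 a2 a3 a4 a5 a6
Rows 1 and 3 agree on E; apply E→A and equate their A entries.
Rows 1 and 2 agree on A; apply A→C and equate their C entries.
Rows 1 and 2 agree on C; apply C→BF and equate their BF entries.
Row 3 is now all distinguished symbols — the join is lossless.

Yes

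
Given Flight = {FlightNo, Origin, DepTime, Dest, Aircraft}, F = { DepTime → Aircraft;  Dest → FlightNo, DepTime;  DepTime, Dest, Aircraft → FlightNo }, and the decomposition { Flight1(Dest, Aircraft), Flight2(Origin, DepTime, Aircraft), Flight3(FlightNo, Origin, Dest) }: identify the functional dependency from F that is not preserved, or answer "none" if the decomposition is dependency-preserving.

Dest → FlightNo, DepTime

Check Dest → FlightNo, DepTime: no single fragment contains all of {FlightNo, DepTime, Dest}, and the restricted closure of {Dest} across the fragments never reaches {FlightNo, DepTime}.
DepTime → Aircraft is preserved.
DepTime, Dest, Aircraft → FlightNo is preserved.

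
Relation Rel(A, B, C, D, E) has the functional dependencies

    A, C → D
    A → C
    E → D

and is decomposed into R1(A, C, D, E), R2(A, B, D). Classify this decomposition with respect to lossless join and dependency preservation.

lossy but dependency-preserving

Lossless test: (A, D)⁺ = {A, C, D}, which is a superkey of neither fragment — lossy.
Dependency preservation: every FD's attributes lie within a single fragment, so each can be enforced locally — preserved.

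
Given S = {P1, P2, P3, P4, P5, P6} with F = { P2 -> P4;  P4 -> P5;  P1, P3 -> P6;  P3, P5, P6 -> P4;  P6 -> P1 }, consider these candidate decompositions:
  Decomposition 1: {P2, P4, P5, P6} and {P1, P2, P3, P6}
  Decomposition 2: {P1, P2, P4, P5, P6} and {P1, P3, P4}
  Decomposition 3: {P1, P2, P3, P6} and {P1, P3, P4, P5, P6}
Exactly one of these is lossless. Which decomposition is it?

Decomposition 1

Decomposition 1: common = {P2, P6}, closure = {P1, P2, P4, P5, P6} → lossless.
Decomposition 2: common = {P1, P4}, closure = {P1, P4, P5} → lossy.
Decomposition 3: common = {P1, P3, P6}, closure = {P1, P3, P6} → lossy.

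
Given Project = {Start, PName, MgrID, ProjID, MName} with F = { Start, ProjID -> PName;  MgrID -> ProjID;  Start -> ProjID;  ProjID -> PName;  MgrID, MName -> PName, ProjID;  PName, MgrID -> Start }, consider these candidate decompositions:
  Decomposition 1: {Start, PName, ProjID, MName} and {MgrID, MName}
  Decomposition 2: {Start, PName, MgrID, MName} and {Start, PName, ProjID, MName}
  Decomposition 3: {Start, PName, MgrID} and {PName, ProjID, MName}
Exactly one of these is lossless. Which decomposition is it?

Decomposition 1: common = {MName}, closure = {MName} → lossy.
Decomposition 2: common = {Start, PName, MName}, closure = {Start, PName, ProjID, MName} → lossless.
Decomposition 3: common = {PName}, closure = {PName} → lossy.

Decomposition 2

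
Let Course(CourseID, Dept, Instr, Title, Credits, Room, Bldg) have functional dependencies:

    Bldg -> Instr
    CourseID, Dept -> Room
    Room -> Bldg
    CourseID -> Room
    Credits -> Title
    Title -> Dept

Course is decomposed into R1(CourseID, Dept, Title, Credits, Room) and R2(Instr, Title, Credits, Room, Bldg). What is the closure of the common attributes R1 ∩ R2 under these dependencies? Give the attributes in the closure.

R1 ∩ R2 = {Title, Credits, Room}.
Room → Bldg applies, adding Bldg
Title → Dept applies, adding Dept
Bldg → Instr applies, adding Instr
Closure: {Dept, Instr, Title, Credits, Room, Bldg}.

Dept, Instr, Title, Credits, Room, Bldg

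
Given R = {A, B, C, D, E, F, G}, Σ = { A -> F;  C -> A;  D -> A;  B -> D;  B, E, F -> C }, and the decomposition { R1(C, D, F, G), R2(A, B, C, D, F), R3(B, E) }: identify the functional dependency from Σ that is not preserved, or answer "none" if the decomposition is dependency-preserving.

Check B, E, F → C: no single fragment contains all of {B, C, E, F}, and the restricted closure of {B, E, F} across the fragments never reaches {C}.
A → F is preserved.
C → A is preserved.
D → A is preserved.
B → D is preserved.

B, E, F -> C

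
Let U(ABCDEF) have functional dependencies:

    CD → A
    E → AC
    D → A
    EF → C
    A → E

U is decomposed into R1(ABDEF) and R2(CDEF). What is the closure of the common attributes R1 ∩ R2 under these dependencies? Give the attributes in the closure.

R1 ∩ R2 = {DEF}.
E → AC applies, adding AC
Closure: {ACDEF}.

ACDEF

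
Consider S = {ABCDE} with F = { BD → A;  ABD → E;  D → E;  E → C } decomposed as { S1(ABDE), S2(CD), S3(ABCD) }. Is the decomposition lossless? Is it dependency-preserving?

Lossless test (chase): Rows 1 and 3 agree on ABD; apply ABD→E and equate their E entries. Rows 1 and 2 agree on D; apply D→E and equate their E entries. Rows 1 and 2 agree on E; apply E→C and equate their C entries. Row 1 is now all distinguished symbols — the join is lossless.
Dependency preservation: the restricted closure of {E} across the fragments never reaches {C}, so E → C cannot be enforced without a join — not preserved.

lossless but not dependency-preserving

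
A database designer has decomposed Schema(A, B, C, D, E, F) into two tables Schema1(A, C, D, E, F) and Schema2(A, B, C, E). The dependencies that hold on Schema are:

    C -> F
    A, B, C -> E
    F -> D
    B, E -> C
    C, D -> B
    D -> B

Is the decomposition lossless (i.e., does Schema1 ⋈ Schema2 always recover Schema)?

Yes

Common attributes: Schema1 ∩ Schema2 = {A, C, E}.
Closure of {A, C, E}: C → F applies, adding F; F → D applies, adding D; C, D → B applies, adding B. So (A, C, E)⁺ = {A, B, C, D, E, F}.
This closure contains every attribute of Schema1, so Schema1 ∩ Schema2 → Schema1. The join is lossless.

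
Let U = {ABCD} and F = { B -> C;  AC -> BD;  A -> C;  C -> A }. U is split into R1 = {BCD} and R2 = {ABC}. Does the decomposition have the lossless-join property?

Common attributes: R1 ∩ R2 = {BC}.
Closure of {BC}: C → A applies, adding A; AC → BD applies, adding D. So (BC)⁺ = {ABCD}.
This closure contains every attribute of R1, so R1 ∩ R2 → R1. The join is lossless.

Yes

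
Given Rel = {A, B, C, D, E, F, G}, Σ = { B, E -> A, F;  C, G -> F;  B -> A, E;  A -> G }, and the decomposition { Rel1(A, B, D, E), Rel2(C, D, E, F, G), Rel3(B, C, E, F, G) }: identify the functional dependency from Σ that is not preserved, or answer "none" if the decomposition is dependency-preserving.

Check A → G: no single fragment contains all of {A, G}, and the restricted closure of {A} across the fragments never reaches {G}.
B, E → A, F is preserved.
C, G → F is preserved.
B → A, E is preserved.

A -> G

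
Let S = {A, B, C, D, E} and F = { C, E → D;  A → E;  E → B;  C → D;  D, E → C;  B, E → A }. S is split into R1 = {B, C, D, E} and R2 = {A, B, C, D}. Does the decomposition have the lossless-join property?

No

Common attributes: R1 ∩ R2 = {B, C, D}.
No dependency enlarges {B, C, D}, so (B, C, D)⁺ = {B, C, D}.
The closure contains neither all of R1 = {B, C, D, E} nor all of R2 = {A, B, C, D}, so the common attributes are not a superkey of either fragment. The join is lossy.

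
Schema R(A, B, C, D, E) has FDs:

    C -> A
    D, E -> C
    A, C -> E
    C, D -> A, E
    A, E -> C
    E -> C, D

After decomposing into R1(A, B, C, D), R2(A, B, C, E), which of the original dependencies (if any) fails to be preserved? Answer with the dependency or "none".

C → A lies within R1.
D, E → C: restricted closure across fragments reaches C.
A, C → E lies within R2.
C, D → A, E: restricted closure across fragments reaches A, E.
A, E → C lies within R2.
E → C, D: restricted closure across fragments reaches C, D.
Every dependency is enforceable on the fragments, so the decomposition is dependency-preserving.

none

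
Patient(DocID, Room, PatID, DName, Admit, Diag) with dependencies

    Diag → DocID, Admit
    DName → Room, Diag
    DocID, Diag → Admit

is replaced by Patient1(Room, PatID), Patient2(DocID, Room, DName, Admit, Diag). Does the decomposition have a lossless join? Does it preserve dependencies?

lossy but dependency-preserving

Lossless test: (Room)⁺ = {Room}, which is a superkey of neither fragment — lossy.
Dependency preservation: every FD's attributes lie within a single fragment, so each can be enforced locally — preserved.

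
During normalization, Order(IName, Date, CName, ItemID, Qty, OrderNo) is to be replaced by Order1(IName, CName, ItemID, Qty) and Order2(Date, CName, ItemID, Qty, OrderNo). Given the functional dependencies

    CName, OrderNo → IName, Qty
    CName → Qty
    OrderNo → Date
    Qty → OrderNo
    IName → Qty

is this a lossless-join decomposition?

Yes

Common attributes: Order1 ∩ Order2 = {CName, ItemID, Qty}.
Closure of {CName, ItemID, Qty}: Qty → OrderNo applies, adding OrderNo; CName, OrderNo → IName, Qty applies, adding IName; OrderNo → Date applies, adding Date. So (CName, ItemID, Qty)⁺ = {IName, Date, CName, ItemID, Qty, OrderNo}.
This closure contains every attribute of Order1, so Order1 ∩ Order2 → Order1. The join is lossless.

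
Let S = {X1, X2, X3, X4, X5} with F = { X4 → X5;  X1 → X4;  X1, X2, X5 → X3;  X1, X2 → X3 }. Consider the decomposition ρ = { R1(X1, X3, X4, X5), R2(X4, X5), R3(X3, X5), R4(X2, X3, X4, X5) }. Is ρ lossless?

No

Chase test. Columns are X1, X2, X3, X4, X5; row i has aⱼ where attribute j ∈ Ri, else bᵢⱼ.
Initial tableau (one row per fragment):
  row 1: a1 b12 a3 a4 a5
  row 2: b21 b22 b23 a4 a5
  row 3: b31 b32 a3 b34 a5
  row 4: b41 a2 a3 a4 a5
No row becomes fully distinguished — the join is lossy.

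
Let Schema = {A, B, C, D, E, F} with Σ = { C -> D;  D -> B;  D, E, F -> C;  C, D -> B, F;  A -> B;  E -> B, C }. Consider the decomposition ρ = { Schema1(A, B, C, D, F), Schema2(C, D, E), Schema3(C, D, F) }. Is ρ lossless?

Chase test. Columns are A, B, C, D, E, F; row i has aⱼ where attribute j ∈ Schemai, else bᵢⱼ.
Initial tableau (one row per fragment):
  row 1: a1 a2 a3 a4 b15 a6
  row 2: b21 b22 a3 a4 a5 b26
  row 3: b31 b32 a3 a4 b35 a6
Rows 1 and 2 agree on D; apply D→B and equate their B entries.
Rows 1 and 3 agree on D; apply D→B and equate their B entries.
Rows 1 and 2 agree on C, D; apply C, D→B, F and equate their B, F entries.
No row becomes fully distinguished — the join is lossy.

No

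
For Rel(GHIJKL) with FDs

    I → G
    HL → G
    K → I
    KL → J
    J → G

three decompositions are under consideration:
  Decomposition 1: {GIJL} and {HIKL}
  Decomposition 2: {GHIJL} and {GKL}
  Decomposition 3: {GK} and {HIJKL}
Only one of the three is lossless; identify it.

Decomposition 3

Decomposition 1: common = {IL}, closure = {GIL} → lossy.
Decomposition 2: common = {GL}, closure = {GL} → lossy.
Decomposition 3: common = {K}, closure = {GIK} → lossless.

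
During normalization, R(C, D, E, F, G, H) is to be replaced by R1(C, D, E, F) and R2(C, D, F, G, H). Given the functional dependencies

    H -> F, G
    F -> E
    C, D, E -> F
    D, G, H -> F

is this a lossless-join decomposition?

Yes

Common attributes: R1 ∩ R2 = {C, D, F}.
Closure of {C, D, F}: F → E applies, adding E. So (C, D, F)⁺ = {C, D, E, F}.
This closure contains every attribute of R1, so R1 ∩ R2 → R1. The join is lossless.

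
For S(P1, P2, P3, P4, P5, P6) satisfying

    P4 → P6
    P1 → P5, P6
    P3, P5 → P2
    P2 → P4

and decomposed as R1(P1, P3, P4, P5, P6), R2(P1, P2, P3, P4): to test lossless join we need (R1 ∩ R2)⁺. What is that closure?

R1 ∩ R2 = {P1, P3, P4}.
P4 → P6 applies, adding P6
P1 → P5, P6 applies, adding P5
P3, P5 → P2 applies, adding P2
Closure: {P1, P2, P3, P4, P5, P6}.

P1, P2, P3, P4, P5, P6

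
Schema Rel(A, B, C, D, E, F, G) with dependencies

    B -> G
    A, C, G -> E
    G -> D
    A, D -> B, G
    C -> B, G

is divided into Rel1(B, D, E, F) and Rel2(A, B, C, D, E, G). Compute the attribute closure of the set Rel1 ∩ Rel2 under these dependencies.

B, D, E, G

Rel1 ∩ Rel2 = {B, D, E}.
B → G applies, adding G
Closure: {B, D, E, G}.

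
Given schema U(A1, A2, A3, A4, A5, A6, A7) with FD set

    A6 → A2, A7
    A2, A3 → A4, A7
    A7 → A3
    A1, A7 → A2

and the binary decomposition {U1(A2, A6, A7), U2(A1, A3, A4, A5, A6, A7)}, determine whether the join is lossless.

Common attributes: U1 ∩ U2 = {A6, A7}.
Closure of {A6, A7}: A6 → A2, A7 applies, adding A2; A7 → A3 applies, adding A3; A2, A3 → A4, A7 applies, adding A4. So (A6, A7)⁺ = {A2, A3, A4, A6, A7}.
This closure contains every attribute of U1, so U1 ∩ U2 → U1. The join is lossless.

Yes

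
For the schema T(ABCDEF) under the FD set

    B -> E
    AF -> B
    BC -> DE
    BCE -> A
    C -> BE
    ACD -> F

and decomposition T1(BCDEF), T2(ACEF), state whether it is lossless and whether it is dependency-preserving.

Lossless test: (CEF)⁺ = {ABCDEF}, which contains all of one fragment — lossless.
Dependency preservation: the restricted closure of {AF} across the fragments never reaches {B}, so AF → B cannot be enforced without a join — not preserved.

lossless but not dependency-preserving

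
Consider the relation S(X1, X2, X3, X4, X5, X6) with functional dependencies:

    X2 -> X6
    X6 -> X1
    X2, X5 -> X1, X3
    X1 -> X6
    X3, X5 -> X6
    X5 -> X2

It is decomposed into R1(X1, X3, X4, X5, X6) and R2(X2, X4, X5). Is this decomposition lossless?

Yes

Common attributes: R1 ∩ R2 = {X4, X5}.
Closure of {X4, X5}: X5 → X2 applies, adding X2; X2 → X6 applies, adding X6; X6 → X1 applies, adding X1; X2, X5 → X1, X3 applies, adding X3. So (X4, X5)⁺ = {X1, X2, X3, X4, X5, X6}.
This closure contains every attribute of R1, so R1 ∩ R2 → R1. The join is lossless.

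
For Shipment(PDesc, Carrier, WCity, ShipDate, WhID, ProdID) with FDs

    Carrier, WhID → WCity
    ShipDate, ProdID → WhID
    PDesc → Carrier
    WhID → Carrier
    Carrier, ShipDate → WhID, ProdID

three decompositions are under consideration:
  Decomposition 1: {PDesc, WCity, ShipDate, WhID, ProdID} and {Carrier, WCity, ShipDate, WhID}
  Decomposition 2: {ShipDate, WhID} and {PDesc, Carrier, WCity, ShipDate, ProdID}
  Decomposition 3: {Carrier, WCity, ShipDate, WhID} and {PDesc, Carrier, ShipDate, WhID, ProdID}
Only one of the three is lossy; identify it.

Decomposition 1: common = {WCity, ShipDate, WhID}, closure = {Carrier, WCity, ShipDate, WhID, ProdID} → lossless.
Decomposition 2: common = {ShipDate}, closure = {ShipDate} → lossy.
Decomposition 3: common = {Carrier, ShipDate, WhID}, closure = {Carrier, WCity, ShipDate, WhID, ProdID} → lossless.

Decomposition 2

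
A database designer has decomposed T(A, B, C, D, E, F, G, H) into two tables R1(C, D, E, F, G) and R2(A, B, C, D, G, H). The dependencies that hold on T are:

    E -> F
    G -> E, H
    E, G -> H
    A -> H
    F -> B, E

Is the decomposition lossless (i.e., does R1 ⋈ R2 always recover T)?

Yes

Common attributes: R1 ∩ R2 = {C, D, G}.
Closure of {C, D, G}: G → E, H applies, adding E, H; E → F applies, adding F; F → B, E applies, adding B. So (C, D, G)⁺ = {B, C, D, E, F, G, H}.
This closure contains every attribute of R1, so R1 ∩ R2 → R1. The join is lossless.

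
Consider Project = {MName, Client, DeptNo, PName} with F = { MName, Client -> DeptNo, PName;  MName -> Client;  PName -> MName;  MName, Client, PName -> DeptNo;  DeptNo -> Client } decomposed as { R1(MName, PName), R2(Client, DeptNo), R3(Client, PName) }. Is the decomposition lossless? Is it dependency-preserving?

Lossless test (chase): Rows 1 and 3 agree on PName; apply PName→MName and equate their MName entries. Rows 1 and 3 agree on MName; apply MName→Client and equate their Client entries. Rows 1 and 3 agree on MName, Client, PName; apply MName, Client, PName→DeptNo and equate their DeptNo entries. No row becomes fully distinguished — the join is lossy.
Dependency preservation: the restricted closure of {MName, Client} across the fragments never reaches {DeptNo, PName}, so MName, Client → DeptNo, PName cannot be enforced without a join — not preserved.

lossy and not dependency-preserving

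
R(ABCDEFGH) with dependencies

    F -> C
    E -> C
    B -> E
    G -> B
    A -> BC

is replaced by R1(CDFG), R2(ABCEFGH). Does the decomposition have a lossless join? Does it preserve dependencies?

Lossless test: (CFG)⁺ = {BCEFG}, which is a superkey of neither fragment — lossy.
Dependency preservation: every FD's attributes lie within a single fragment, so each can be enforced locally — preserved.

lossy but dependency-preserving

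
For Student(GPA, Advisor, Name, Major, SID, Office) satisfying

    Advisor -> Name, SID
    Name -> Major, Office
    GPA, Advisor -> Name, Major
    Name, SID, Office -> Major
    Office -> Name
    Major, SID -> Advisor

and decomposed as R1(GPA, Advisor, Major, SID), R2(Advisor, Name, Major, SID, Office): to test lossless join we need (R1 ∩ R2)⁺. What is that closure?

R1 ∩ R2 = {Advisor, Major, SID}.
Advisor → Name, SID applies, adding Name
Name → Major, Office applies, adding Office
Closure: {Advisor, Name, Major, SID, Office}.

Advisor, Name, Major, SID, Office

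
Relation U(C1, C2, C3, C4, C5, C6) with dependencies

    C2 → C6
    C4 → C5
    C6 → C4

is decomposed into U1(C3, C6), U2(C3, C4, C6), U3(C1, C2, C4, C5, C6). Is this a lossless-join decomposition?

No

Chase test. Columns are C1, C2, C3, C4, C5, C6; row i has aⱼ where attribute j ∈ Ui, else bᵢⱼ.
Initial tableau (one row per fragment):
  row 1: b11 b12 a3 b14 b15 a6
  row 2: b21 b22 a3 a4 b25 a6
  row 3: a1 a2 b33 a4 a5 a6
Rows 2 and 3 agree on C4; apply C4→C5 and equate their C5 entries.
Rows 1 and 2 agree on C6; apply C6→C4 and equate their C4 entries.
Rows 1 and 2 agree on C4; apply C4→C5 and equate their C5 entries.
No row becomes fully distinguished — the join is lossy.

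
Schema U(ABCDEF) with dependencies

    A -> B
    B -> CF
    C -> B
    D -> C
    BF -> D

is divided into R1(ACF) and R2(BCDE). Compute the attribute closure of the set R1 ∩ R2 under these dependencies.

BCDF

R1 ∩ R2 = {C}.
C → B applies, adding B
B → CF applies, adding F
BF → D applies, adding D
Closure: {BCDF}.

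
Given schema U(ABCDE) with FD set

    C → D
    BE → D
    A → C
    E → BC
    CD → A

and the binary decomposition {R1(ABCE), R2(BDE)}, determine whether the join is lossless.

Yes

Common attributes: R1 ∩ R2 = {BE}.
Closure of {BE}: BE → D applies, adding D; E → BC applies, adding C; CD → A applies, adding A. So (BE)⁺ = {ABCDE}.
This closure contains every attribute of R1, so R1 ∩ R2 → R1. The join is lossless.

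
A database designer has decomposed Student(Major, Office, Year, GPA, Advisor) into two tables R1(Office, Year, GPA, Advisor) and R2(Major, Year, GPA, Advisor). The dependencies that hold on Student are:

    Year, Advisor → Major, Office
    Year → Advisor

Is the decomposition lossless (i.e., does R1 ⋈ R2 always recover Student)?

Common attributes: R1 ∩ R2 = {Year, GPA, Advisor}.
Closure of {Year, GPA, Advisor}: Year, Advisor → Major, Office applies, adding Major, Office. So (Year, GPA, Advisor)⁺ = {Major, Office, Year, GPA, Advisor}.
This closure contains every attribute of R1, so R1 ∩ R2 → R1. The join is lossless.

Yes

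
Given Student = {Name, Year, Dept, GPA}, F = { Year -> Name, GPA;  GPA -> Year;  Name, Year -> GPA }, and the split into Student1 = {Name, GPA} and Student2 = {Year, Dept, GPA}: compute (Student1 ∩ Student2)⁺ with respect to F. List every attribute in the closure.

Student1 ∩ Student2 = {GPA}.
GPA → Year applies, adding Year
Year → Name, GPA applies, adding Name
Closure: {Name, Year, GPA}.

Name, Year, GPA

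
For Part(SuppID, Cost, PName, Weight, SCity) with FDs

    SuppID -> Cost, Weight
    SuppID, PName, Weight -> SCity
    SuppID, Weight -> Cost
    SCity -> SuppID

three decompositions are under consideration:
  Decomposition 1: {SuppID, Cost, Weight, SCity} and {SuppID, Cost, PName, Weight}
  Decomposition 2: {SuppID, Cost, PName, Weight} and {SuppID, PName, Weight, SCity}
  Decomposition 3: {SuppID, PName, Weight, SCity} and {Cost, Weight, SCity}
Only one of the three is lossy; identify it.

Decomposition 1

Decomposition 1: common = {SuppID, Cost, Weight}, closure = {SuppID, Cost, Weight} → lossy.
Decomposition 2: common = {SuppID, PName, Weight}, closure = {SuppID, Cost, PName, Weight, SCity} → lossless.
Decomposition 3: common = {Weight, SCity}, closure = {SuppID, Cost, Weight, SCity} → lossless.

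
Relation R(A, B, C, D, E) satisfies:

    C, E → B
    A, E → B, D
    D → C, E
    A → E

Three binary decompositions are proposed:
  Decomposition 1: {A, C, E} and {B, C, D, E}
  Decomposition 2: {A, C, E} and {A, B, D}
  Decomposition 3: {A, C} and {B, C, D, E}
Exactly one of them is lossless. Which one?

Decomposition 1: common = {C, E}, closure = {B, C, E} → lossy.
Decomposition 2: common = {A}, closure = {A, B, C, D, E} → lossless.
Decomposition 3: common = {C}, closure = {C} → lossy.

Decomposition 2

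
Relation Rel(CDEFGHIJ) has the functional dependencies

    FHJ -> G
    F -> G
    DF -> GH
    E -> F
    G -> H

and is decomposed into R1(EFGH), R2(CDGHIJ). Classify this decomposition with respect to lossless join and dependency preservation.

Lossless test: (GH)⁺ = {GH}, which is a superkey of neither fragment — lossy.
Dependency preservation: FHJ → G; DF → GH are not contained in any single fragment, but the restricted closure of each left-hand side across the fragments still reaches the right-hand side; the remaining FDs each lie inside some fragment. All dependencies are preserved.

lossy but dependency-preserving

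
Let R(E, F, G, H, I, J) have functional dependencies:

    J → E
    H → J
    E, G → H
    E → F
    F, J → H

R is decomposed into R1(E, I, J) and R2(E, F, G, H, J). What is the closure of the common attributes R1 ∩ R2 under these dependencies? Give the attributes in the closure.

E, F, H, J

R1 ∩ R2 = {E, J}.
E → F applies, adding F
F, J → H applies, adding H
Closure: {E, F, H, J}.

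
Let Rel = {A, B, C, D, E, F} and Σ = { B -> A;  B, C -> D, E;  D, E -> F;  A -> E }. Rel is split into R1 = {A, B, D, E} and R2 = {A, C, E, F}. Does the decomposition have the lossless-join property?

Common attributes: R1 ∩ R2 = {A, E}.
No dependency enlarges {A, E}, so (A, E)⁺ = {A, E}.
The closure contains neither all of R1 = {A, B, D, E} nor all of R2 = {A, C, E, F}, so the common attributes are not a superkey of either fragment. The join is lossy.

No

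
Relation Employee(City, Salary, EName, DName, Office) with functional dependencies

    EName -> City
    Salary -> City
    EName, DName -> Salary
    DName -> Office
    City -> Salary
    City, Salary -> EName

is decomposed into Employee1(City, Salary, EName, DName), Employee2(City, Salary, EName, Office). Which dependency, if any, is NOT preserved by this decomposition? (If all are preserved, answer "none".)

Check DName → Office: no single fragment contains all of {DName, Office}, and the restricted closure of {DName} across the fragments never reaches {Office}.
EName → City is preserved.
Salary → City is preserved.
EName, DName → Salary is preserved.
City → Salary is preserved.
City, Salary → EName is preserved.

DName -> Office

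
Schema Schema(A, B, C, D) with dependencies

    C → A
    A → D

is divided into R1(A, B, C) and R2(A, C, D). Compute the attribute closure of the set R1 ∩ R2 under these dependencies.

R1 ∩ R2 = {A, C}.
A → D applies, adding D
Closure: {A, C, D}.

A, C, D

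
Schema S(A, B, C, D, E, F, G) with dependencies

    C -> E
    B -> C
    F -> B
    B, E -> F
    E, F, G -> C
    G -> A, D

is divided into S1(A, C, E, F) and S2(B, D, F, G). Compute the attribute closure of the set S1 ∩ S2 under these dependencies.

S1 ∩ S2 = {F}.
F → B applies, adding B
B → C applies, adding C
C → E applies, adding E
Closure: {B, C, E, F}.

B, C, E, F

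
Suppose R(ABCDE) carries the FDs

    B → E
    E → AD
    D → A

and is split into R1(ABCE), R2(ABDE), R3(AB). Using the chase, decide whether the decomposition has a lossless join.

Yes

Chase test. Columns are ABCDE; row i has aⱼ where attribute j ∈ Ri, else bᵢⱼ.
Initial tableau (one row per fragment):
  row 1: a1 a2 a3 b14 a5
  row 2: a1 a2 b23 a4 a5
  row 3: a1 a2 b33 b34 b35
Rows 1 and 3 agree on B; apply B→E and equate their E entries.
Rows 1 and 2 agree on E; apply E→AD and equate their AD entries.
Rows 1 and 3 agree on E; apply E→AD and equate their AD entries.
Row 1 is now all distinguished symbols — the join is lossless.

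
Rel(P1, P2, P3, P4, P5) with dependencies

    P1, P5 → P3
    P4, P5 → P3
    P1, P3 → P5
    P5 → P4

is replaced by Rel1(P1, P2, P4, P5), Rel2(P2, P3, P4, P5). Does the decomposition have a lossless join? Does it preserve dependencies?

lossless but not dependency-preserving

Lossless test: (P2, P4, P5)⁺ = {P2, P3, P4, P5}, which contains all of one fragment — lossless.
Dependency preservation: the restricted closure of {P1, P3} across the fragments never reaches {P5}, so P1, P3 → P5 cannot be enforced without a join — not preserved.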